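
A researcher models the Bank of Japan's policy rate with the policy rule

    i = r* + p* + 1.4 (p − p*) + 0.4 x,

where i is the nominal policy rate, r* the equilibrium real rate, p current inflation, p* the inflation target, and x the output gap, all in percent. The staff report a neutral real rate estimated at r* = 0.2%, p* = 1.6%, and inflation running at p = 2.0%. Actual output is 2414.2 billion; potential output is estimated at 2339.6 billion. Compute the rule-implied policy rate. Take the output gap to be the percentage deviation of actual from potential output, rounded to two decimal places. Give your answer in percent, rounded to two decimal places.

Output gap = 100 × (2414.2 − 2339.6) / 2339.6 = 3.19%.
i = 0.20 + 1.60 + 1.4 × (2.00 − 1.60) + 0.4 × 3.19
   = 0.20 + 1.6 + 0.56 + 1.276 = 3.64

3.64%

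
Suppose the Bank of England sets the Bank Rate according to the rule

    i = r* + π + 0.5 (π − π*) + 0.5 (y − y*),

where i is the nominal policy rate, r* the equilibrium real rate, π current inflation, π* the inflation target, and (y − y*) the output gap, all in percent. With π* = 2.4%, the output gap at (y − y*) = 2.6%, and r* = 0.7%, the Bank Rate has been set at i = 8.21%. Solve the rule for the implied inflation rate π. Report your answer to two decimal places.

Collecting π: i = r* + (1 + 0.5) π − 0.5 π* + 0.5 (y − y*)
1.5 π = 8.21 − 0.7 + 0.5 × 2.4 − 0.5 × 2.6 = 7.41
π = 7.41 / 1.5 = 4.94

4.94%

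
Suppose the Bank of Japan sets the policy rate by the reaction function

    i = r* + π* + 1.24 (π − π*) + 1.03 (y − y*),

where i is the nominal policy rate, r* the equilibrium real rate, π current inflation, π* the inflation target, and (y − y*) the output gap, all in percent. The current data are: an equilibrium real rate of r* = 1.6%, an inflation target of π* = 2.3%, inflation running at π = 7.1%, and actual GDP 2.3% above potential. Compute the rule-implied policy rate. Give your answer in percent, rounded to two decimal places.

Output 2.3% above potential → (y − y*) = 2.3.
i = 1.6 + 2.3 + 1.24 × (7.1 − 2.3) + 1.03 × 2.3
   = 1.6 + 2.3 + 5.952 + 2.369 = 12.22

12.22%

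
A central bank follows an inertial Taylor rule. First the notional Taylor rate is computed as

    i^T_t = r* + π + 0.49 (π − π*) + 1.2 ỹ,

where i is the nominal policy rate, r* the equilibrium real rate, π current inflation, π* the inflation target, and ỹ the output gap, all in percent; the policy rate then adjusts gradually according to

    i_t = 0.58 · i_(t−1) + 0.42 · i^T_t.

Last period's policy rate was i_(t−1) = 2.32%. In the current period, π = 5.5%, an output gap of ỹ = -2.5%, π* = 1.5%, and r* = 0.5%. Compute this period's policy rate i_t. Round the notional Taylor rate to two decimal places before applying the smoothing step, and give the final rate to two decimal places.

i^T_t = 0.5 + 5.5 + 0.49 × (5.5 − 1.5) + 1.2 × (-2.5)
   = 0.5 + 5.5 + 1.96 − 3 = 4.96
i_t = 0.58 × 2.32 + 0.42 × 4.96 = 1.3456 + 2.0832 = 3.43

3.43%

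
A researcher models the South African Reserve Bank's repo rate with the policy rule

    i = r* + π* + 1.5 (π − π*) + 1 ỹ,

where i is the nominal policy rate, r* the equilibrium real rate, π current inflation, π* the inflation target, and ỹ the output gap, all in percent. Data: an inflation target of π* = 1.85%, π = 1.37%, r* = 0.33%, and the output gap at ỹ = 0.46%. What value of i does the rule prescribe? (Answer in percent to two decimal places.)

i = 0.33 + 1.85 + 1.5 × (1.37 − 1.85) + 1 × 0.46
   = 0.33 + 1.85 − 0.72 + 0.46 = 1.92

1.92%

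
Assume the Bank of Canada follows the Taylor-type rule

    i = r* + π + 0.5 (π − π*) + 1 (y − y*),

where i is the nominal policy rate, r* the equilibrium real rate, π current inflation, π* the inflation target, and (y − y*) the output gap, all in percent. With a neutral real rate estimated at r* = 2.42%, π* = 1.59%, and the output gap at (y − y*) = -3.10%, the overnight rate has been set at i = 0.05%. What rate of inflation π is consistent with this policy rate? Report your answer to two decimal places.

1.02%

Collecting π: i = r* + (1 + 0.5) π − 0.5 π* + 1 (y − y*)
1.5 π = 0.05 − 2.42 + 0.5 × 1.59 − 1 × (-3.10) = 1.525
π = 1.525 / 1.5 = 1.02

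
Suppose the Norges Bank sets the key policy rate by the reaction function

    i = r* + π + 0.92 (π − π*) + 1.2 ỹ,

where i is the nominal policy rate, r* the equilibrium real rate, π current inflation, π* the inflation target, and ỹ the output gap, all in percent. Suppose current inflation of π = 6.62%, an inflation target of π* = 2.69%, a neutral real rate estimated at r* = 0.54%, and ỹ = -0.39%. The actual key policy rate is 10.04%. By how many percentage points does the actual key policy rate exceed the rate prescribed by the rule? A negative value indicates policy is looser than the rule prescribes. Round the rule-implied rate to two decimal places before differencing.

-0.27 pp

i = 0.54 + 6.62 + 0.92 × (6.62 − 2.69) + 1.2 × (-0.39)
   = 0.54 + 6.62 + 3.6156 − 0.468 = 10.31
Deviation = 10.04 − 10.31 = -0.27 pp.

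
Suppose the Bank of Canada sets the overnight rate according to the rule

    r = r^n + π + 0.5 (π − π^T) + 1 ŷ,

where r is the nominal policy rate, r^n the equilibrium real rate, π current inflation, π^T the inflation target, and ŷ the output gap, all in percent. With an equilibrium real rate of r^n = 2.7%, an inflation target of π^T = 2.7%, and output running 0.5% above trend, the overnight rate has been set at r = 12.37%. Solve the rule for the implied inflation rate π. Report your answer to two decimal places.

Output 0.5% above potential → ŷ = 0.5.
Collecting π: r = r^n + (1 + 0.5) π − 0.5 π^T + 1 ŷ
1.5 π = 12.37 − 2.7 + 0.5 × 2.7 − 1 × 0.5 = 10.52
π = 10.52 / 1.5 = 7.01

7.01%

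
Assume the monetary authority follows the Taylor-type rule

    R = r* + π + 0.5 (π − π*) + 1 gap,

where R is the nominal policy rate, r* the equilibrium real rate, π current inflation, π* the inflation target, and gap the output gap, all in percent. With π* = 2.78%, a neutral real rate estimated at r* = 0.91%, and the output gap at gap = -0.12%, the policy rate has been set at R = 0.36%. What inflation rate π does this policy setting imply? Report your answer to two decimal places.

Collecting π: R = r* + (1 + 0.5) π − 0.5 π* + 1 gap
1.5 π = 0.36 − 0.91 + 0.5 × 2.78 − 1 × (-0.12) = 0.96
π = 0.96 / 1.5 = 0.64

0.64%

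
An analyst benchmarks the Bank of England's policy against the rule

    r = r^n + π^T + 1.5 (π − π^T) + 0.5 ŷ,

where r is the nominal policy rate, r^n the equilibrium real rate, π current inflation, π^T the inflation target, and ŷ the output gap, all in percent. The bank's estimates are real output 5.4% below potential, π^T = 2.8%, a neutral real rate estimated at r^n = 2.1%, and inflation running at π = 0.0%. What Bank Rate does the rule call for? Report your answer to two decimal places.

Output 5.4% below potential → ŷ = -5.4.
r = 2.1 + 2.8 + 1.5 × (0.0 − 2.8) + 0.5 × (-5.4)
   = 2.1 + 2.8 − 4.2 − 2.7 = -2.00

-2.00%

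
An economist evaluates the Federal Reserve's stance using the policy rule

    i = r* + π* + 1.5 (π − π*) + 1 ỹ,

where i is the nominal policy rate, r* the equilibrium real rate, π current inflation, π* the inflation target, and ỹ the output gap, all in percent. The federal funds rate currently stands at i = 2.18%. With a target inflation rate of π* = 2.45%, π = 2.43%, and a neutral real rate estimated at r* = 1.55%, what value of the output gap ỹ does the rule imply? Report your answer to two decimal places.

1 ỹ = 2.18 − 1.55 − 2.45 − 1.5 × (2.43 − 2.45) = -1.79
ỹ = -1.79 / 1 = -1.79

-1.79%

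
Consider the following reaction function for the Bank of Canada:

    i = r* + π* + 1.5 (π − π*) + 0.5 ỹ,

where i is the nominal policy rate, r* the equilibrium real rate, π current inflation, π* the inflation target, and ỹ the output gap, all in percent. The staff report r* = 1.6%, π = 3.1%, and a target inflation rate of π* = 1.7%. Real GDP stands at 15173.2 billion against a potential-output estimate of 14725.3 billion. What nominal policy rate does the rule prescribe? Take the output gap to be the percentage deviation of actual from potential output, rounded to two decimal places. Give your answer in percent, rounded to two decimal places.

Output gap = 100 × (15173.2 − 14725.3) / 14725.3 = 3.04%.
i = 1.60 + 1.70 + 1.5 × (3.10 − 1.70) + 0.5 × 3.04
   = 1.60 + 1.7 + 2.1 + 1.52 = 6.92

6.92%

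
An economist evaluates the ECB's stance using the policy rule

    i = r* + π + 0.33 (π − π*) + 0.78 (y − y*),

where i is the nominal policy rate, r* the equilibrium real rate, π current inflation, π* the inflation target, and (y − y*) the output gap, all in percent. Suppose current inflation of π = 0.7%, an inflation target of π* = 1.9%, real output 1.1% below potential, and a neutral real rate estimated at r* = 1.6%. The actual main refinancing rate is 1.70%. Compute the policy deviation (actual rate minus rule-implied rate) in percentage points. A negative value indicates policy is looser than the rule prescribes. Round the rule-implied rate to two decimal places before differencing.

Output 1.1% below potential → (y − y*) = -1.1.
i = 1.6 + 0.7 + 0.33 × (0.7 − 1.9) + 0.78 × (-1.1)
   = 1.6 + 0.7 − 0.396 − 0.858 = 1.05
Deviation = 1.70 − 1.05 = 0.65 pp.

0.65 pp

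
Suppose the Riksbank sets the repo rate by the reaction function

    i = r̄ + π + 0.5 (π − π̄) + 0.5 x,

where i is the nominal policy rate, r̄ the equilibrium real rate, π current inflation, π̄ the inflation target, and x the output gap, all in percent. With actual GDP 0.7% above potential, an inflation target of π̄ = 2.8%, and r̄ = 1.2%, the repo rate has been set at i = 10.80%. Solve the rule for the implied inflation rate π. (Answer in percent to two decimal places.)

Output 0.7% above potential → x = 0.7.
Collecting π: i = r̄ + (1 + 0.5) π − 0.5 π̄ + 0.5 x
1.5 π = 10.80 − 1.2 + 0.5 × 2.8 − 0.5 × 0.7 = 10.65
π = 10.65 / 1.5 = 7.10

7.10%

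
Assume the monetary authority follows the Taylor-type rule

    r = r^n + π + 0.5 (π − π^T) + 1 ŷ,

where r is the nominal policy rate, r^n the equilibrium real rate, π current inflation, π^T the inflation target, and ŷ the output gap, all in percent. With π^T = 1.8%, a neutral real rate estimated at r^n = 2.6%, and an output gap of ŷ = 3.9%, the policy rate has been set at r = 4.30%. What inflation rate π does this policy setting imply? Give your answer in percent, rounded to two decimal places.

-0.87%

Collecting π: r = r^n + (1 + 0.5) π − 0.5 π^T + 1 ŷ
1.5 π = 4.30 − 2.6 + 0.5 × 1.8 − 1 × 3.9 = -1.3
π = -1.3 / 1.5 = -0.87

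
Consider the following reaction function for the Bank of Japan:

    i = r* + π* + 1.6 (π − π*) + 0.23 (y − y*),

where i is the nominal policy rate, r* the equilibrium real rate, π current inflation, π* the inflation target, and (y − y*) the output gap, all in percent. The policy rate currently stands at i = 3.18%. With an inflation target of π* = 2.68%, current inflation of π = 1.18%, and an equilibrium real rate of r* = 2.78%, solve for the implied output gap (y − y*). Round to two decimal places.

0.23 (y − y*) = 3.18 − 2.78 − 2.68 − 1.6 × (1.18 − 2.68) = 0.12
(y − y*) = 0.12 / 0.23 = 0.52

0.52%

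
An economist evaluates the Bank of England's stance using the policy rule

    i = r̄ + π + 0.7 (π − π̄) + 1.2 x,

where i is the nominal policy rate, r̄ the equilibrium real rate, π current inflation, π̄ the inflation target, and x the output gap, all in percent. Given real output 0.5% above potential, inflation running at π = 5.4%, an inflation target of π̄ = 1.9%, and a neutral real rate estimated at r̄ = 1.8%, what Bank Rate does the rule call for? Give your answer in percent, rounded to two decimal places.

Output 0.5% above potential → x = 0.5.
i = 1.8 + 5.4 + 0.7 × (5.4 − 1.9) + 1.2 × 0.5
   = 1.8 + 5.4 + 2.45 + 0.6 = 10.25

10.25%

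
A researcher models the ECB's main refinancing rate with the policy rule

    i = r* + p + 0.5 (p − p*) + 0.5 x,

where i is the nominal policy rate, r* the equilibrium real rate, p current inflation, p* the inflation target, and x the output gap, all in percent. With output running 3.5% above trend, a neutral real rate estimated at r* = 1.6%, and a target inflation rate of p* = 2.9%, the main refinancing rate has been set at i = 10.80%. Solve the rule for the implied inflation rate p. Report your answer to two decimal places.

Output 3.5% above potential → x = 3.5.
Collecting p: i = r* + (1 + 0.5) p − 0.5 p* + 0.5 x
1.5 p = 10.80 − 1.6 + 0.5 × 2.9 − 0.5 × 3.5 = 8.9
p = 8.9 / 1.5 = 5.93

5.93%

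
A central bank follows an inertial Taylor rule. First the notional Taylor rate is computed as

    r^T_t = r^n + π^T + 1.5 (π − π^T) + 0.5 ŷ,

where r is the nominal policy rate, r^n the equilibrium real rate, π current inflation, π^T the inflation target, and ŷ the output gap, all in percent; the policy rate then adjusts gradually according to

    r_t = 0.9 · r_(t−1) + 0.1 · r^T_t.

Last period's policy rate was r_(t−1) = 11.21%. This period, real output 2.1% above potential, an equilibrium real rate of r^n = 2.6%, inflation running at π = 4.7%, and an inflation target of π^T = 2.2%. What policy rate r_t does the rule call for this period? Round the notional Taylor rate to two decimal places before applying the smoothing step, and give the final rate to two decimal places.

11.05%

Output 2.1% above potential → ŷ = 2.1.
r^T_t = 2.6 + 2.2 + 1.5 × (4.7 − 2.2) + 0.5 × 2.1
   = 2.6 + 2.2 + 3.75 + 1.05 = 9.60
r_t = 0.9 × 11.21 + 0.1 × 9.60 = 10.089 + 0.96 = 11.05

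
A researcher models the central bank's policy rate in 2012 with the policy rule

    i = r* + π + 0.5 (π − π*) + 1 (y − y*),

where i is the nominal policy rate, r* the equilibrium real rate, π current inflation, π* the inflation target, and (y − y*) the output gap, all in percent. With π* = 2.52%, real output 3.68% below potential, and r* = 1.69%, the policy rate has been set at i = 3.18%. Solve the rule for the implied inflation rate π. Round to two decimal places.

Output 3.68% below potential → (y − y*) = -3.68.
Collecting π: i = r* + (1 + 0.5) π − 0.5 π* + 1 (y − y*)
1.5 π = 3.18 − 1.69 + 0.5 × 2.52 − 1 × (-3.68) = 6.43
π = 6.43 / 1.5 = 4.29

4.29%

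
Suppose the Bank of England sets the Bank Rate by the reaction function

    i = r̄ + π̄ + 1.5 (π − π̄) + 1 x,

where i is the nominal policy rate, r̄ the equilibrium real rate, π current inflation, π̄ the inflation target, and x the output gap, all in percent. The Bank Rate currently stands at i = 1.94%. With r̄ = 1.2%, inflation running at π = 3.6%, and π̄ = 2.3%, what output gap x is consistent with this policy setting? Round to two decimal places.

-3.51%

1 x = 1.94 − 1.2 − 2.3 − 1.5 × (3.6 − 2.3) = -3.51
x = -3.51 / 1 = -3.51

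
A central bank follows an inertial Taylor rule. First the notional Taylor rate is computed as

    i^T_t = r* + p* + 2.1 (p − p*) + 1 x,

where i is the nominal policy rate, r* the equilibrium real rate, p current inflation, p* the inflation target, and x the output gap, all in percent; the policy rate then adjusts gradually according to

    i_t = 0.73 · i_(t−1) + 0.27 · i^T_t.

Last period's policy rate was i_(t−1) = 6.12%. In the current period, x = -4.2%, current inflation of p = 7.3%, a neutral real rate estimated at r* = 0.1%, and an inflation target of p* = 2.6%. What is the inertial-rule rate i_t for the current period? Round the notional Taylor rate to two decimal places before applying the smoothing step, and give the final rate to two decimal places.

i^T_t = 0.1 + 2.6 + 2.1 × (7.3 − 2.6) + 1 × (-4.2)
   = 0.1 + 2.6 + 9.87 − 4.2 = 8.37
i_t = 0.73 × 6.12 + 0.27 × 8.37 = 4.4676 + 2.2599 = 6.73

6.73%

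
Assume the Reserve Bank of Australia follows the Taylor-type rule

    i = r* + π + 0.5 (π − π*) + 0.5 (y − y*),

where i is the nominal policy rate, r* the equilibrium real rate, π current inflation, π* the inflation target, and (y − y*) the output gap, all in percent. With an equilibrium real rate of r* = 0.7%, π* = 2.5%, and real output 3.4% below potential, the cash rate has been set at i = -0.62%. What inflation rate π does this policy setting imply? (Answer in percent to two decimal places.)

Output 3.4% below potential → (y − y*) = -3.4.
Collecting π: i = r* + (1 + 0.5) π − 0.5 π* + 0.5 (y − y*)
1.5 π = -0.62 − 0.7 + 0.5 × 2.5 − 0.5 × (-3.4) = 1.63
π = 1.63 / 1.5 = 1.09

1.09%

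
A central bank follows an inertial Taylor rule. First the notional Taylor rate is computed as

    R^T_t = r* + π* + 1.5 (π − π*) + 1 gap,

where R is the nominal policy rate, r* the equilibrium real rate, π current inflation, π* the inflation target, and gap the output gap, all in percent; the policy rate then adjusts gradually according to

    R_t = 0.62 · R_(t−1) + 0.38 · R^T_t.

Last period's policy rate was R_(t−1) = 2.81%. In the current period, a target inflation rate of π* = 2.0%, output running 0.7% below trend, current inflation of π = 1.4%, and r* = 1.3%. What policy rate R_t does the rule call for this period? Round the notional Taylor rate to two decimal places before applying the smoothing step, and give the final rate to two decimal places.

2.39%

Output 0.7% below potential → gap = -0.7.
R^T_t = 1.3 + 2.0 + 1.5 × (1.4 − 2.0) + 1 × (-0.7)
   = 1.3 + 2 − 0.9 − 0.7 = 1.70
R_t = 0.62 × 2.81 + 0.38 × 1.70 = 1.7422 + 0.646 = 2.39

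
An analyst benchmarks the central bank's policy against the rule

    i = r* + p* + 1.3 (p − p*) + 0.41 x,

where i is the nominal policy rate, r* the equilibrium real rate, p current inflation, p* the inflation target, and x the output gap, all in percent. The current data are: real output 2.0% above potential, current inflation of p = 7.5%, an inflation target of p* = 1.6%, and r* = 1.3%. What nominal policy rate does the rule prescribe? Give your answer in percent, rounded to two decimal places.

11.39%

Output 2.0% above potential → x = 2.0.
i = 1.3 + 1.6 + 1.3 × (7.5 − 1.6) + 0.41 × 2.0
   = 1.3 + 1.6 + 7.67 + 0.82 = 11.39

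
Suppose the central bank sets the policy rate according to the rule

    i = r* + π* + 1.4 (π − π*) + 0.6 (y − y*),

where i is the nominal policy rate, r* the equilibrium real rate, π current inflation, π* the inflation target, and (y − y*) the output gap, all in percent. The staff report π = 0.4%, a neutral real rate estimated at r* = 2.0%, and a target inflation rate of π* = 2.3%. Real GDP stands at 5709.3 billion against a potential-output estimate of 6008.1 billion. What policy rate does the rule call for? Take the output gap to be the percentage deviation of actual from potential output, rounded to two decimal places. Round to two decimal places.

-1.34%

Output gap = 100 × (5709.3 − 6008.1) / 6008.1 = -4.97%.
i = 2.00 + 2.30 + 1.4 × (0.40 − 2.30) + 0.6 × (-4.97)
   = 2.00 + 2.3 − 2.66 − 2.982 = -1.34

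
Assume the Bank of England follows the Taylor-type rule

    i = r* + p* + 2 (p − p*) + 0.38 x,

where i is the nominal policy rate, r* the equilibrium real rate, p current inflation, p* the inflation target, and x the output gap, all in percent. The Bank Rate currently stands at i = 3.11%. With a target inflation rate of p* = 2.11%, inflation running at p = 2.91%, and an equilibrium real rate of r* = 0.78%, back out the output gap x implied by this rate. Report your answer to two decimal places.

-3.63%

0.38 x = 3.11 − 0.78 − 2.11 − 2 × (2.91 − 2.11) = -1.38
x = -1.38 / 0.38 = -3.63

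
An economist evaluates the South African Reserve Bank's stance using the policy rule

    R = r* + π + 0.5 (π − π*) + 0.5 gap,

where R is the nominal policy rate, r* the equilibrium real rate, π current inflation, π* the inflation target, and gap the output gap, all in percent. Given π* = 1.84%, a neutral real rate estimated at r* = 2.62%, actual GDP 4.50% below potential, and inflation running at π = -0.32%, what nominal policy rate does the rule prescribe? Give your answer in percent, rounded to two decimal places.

Output 4.50% below potential → gap = -4.50.
R = 2.62 + (-0.32) + 0.5 × (-0.32 − 1.84) + 0.5 × (-4.50)
   = 2.62 − 0.32 − 1.08 − 2.25 = -1.03

-1.03%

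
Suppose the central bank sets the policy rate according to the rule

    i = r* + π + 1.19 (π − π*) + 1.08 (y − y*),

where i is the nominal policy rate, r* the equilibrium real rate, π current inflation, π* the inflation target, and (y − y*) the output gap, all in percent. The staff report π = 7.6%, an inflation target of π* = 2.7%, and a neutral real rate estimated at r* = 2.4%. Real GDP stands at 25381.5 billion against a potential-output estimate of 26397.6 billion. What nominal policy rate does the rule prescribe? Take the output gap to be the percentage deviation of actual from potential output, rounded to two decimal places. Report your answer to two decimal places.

11.67%

Output gap = 100 × (25381.5 − 26397.6) / 26397.6 = -3.85%.
i = 2.40 + 7.60 + 1.19 × (7.60 − 2.70) + 1.08 × (-3.85)
   = 2.40 + 7.6 + 5.831 − 4.158 = 11.67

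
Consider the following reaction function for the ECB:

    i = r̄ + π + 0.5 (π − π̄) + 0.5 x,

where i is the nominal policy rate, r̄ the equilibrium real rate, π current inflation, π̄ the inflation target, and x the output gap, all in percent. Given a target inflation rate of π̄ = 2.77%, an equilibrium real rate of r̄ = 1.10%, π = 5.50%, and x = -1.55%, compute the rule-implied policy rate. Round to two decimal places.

7.19%

i = 1.10 + 5.50 + 0.5 × (5.50 − 2.77) + 0.5 × (-1.55)
   = 1.10 + 5.5 + 1.365 − 0.775 = 7.19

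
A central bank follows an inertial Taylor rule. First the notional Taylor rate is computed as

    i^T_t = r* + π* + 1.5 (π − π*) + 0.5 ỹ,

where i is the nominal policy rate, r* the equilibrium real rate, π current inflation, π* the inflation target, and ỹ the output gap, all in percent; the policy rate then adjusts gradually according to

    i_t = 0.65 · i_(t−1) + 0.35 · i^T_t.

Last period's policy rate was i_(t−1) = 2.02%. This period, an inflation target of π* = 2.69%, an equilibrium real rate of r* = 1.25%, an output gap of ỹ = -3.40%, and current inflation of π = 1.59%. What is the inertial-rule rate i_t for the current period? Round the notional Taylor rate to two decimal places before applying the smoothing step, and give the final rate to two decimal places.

1.52%

i^T_t = 1.25 + 2.69 + 1.5 × (1.59 − 2.69) + 0.5 × (-3.40)
   = 1.25 + 2.69 − 1.65 − 1.7 = 0.59
i_t = 0.65 × 2.02 + 0.35 × 0.59 = 1.313 + 0.2065 = 1.52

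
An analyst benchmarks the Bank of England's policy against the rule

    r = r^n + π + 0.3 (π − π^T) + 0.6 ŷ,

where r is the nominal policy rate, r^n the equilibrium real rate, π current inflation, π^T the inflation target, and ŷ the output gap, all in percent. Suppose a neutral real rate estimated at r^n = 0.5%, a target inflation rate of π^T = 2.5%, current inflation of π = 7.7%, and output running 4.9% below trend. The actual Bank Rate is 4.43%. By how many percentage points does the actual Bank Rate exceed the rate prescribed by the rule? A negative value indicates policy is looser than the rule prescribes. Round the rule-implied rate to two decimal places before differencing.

-2.39 pp

Output 4.9% below potential → ŷ = -4.9.
r = 0.5 + 7.7 + 0.3 × (7.7 − 2.5) + 0.6 × (-4.9)
   = 0.5 + 7.7 + 1.56 − 2.94 = 6.82
Deviation = 4.43 − 6.82 = -2.39 pp.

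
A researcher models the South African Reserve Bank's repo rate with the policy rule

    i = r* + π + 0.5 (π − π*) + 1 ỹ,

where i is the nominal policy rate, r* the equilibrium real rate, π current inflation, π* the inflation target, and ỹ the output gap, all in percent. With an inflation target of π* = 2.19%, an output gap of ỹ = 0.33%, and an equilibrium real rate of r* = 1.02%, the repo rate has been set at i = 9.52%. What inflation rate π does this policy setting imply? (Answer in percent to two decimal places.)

6.18%

Collecting π: i = r* + (1 + 0.5) π − 0.5 π* + 1 ỹ
1.5 π = 9.52 − 1.02 + 0.5 × 2.19 − 1 × 0.33 = 9.265
π = 9.265 / 1.5 = 6.18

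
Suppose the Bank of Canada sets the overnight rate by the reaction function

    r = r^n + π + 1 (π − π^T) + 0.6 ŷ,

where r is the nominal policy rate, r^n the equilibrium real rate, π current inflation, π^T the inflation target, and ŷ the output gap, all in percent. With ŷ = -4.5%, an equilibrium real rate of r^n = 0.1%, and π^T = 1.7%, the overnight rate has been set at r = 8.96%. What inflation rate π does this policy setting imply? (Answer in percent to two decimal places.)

Collecting π: r = r^n + (1 + 1) π − 1 π^T + 0.6 ŷ
2 π = 8.96 − 0.1 + 1 × 1.7 − 0.6 × (-4.5) = 13.26
π = 13.26 / 2 = 6.63

6.63%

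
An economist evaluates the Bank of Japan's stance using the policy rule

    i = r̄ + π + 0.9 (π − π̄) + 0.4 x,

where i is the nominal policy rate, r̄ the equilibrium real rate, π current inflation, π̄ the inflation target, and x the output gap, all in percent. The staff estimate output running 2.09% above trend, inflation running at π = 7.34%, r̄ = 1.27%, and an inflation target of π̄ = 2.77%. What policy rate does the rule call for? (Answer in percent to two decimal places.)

13.56%

Output 2.09% above potential → x = 2.09.
i = 1.27 + 7.34 + 0.9 × (7.34 − 2.77) + 0.4 × 2.09
   = 1.27 + 7.34 + 4.113 + 0.836 = 13.56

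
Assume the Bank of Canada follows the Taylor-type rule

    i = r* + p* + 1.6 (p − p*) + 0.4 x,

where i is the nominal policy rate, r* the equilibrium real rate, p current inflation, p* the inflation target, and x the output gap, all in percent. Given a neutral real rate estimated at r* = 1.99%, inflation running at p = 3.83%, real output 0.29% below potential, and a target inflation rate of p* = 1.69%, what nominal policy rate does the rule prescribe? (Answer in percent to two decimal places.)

6.99%

Output 0.29% below potential → x = -0.29.
i = 1.99 + 1.69 + 1.6 × (3.83 − 1.69) + 0.4 × (-0.29)
   = 1.99 + 1.69 + 3.424 − 0.116 = 6.99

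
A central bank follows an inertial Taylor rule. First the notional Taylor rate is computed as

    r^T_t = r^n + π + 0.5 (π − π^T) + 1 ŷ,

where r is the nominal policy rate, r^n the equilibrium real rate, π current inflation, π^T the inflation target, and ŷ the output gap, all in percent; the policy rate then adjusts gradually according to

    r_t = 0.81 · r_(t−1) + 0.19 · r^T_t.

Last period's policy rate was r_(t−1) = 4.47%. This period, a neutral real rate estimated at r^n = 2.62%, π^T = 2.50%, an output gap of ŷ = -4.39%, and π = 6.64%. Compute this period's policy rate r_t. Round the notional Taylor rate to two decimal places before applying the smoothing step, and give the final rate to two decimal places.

4.94%

r^T_t = 2.62 + 6.64 + 0.5 × (6.64 − 2.50) + 1 × (-4.39)
   = 2.62 + 6.64 + 2.07 − 4.39 = 6.94
r_t = 0.81 × 4.47 + 0.19 × 6.94 = 3.6207 + 1.3186 = 4.94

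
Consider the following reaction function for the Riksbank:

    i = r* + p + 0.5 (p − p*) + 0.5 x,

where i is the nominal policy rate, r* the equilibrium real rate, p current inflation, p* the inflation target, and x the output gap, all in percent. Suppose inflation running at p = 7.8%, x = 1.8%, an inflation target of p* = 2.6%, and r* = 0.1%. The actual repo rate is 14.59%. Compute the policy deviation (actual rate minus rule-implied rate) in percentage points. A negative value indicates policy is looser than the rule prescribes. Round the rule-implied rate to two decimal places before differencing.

i = 0.1 + 7.8 + 0.5 × (7.8 − 2.6) + 0.5 × 1.8
   = 0.1 + 7.8 + 2.6 + 0.9 = 11.40
Deviation = 14.59 − 11.40 = 3.19 pp.

3.19 pp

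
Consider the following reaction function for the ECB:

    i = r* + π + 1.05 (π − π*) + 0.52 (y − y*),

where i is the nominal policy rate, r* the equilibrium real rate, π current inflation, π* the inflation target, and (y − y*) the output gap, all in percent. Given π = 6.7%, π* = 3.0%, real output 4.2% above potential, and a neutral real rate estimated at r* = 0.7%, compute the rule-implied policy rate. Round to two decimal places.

13.47%

Output 4.2% above potential → (y − y*) = 4.2.
i = 0.7 + 6.7 + 1.05 × (6.7 − 3.0) + 0.52 × 4.2
   = 0.7 + 6.7 + 3.885 + 2.184 = 13.47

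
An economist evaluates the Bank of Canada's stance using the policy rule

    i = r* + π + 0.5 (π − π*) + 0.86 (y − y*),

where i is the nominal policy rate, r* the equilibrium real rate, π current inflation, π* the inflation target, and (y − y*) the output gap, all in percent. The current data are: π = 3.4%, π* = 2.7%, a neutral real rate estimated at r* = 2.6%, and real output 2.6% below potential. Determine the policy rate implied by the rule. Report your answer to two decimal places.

Output 2.6% below potential → (y − y*) = -2.6.
i = 2.6 + 3.4 + 0.5 × (3.4 − 2.7) + 0.86 × (-2.6)
   = 2.6 + 3.4 + 0.35 − 2.236 = 4.11

4.11%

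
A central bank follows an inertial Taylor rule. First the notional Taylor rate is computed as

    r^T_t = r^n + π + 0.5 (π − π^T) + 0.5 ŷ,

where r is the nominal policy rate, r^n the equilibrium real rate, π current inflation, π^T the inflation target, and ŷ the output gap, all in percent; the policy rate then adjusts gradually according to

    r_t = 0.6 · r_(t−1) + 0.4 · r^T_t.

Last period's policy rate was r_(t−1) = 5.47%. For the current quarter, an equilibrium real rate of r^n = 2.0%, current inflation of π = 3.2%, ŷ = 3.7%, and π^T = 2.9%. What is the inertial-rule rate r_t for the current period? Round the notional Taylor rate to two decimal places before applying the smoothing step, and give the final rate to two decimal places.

r^T_t = 2.0 + 3.2 + 0.5 × (3.2 − 2.9) + 0.5 × 3.7
   = 2.0 + 3.2 + 0.15 + 1.85 = 7.20
r_t = 0.6 × 5.47 + 0.4 × 7.20 = 3.282 + 2.88 = 6.16

6.16%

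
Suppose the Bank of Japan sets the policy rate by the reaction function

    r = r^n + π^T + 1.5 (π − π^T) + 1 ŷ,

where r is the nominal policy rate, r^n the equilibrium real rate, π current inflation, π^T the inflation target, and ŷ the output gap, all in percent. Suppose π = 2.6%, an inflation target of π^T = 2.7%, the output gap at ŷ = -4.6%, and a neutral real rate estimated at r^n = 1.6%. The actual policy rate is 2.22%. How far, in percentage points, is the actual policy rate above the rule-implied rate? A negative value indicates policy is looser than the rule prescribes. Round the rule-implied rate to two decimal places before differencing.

2.67 pp

r = 1.6 + 2.7 + 1.5 × (2.6 − 2.7) + 1 × (-4.6)
   = 1.6 + 2.7 − 0.15 − 4.6 = -0.45
Deviation = 2.22 − (-0.45) = 2.67 pp.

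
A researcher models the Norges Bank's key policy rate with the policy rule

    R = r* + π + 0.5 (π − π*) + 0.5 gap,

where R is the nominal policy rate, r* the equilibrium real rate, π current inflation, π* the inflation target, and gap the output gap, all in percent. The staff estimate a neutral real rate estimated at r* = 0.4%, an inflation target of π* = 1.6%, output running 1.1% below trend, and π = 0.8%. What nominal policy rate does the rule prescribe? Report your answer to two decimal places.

Output 1.1% below potential → gap = -1.1.
R = 0.4 + 0.8 + 0.5 × (0.8 − 1.6) + 0.5 × (-1.1)
   = 0.4 + 0.8 − 0.4 − 0.55 = 0.25

0.25%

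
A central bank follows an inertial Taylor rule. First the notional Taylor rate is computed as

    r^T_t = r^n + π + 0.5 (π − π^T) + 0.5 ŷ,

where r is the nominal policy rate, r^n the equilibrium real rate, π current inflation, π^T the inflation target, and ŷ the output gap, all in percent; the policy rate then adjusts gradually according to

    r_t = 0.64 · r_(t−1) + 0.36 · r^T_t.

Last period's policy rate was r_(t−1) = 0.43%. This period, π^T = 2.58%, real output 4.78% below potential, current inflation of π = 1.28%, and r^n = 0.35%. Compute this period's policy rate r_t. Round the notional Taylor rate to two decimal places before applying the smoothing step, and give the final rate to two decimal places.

-0.23%

Output 4.78% below potential → ŷ = -4.78.
r^T_t = 0.35 + 1.28 + 0.5 × (1.28 − 2.58) + 0.5 × (-4.78)
   = 0.35 + 1.28 − 0.65 − 2.39 = -1.41
r_t = 0.64 × 0.43 + 0.36 × (-1.41) = 0.2752 − 0.5076 = -0.23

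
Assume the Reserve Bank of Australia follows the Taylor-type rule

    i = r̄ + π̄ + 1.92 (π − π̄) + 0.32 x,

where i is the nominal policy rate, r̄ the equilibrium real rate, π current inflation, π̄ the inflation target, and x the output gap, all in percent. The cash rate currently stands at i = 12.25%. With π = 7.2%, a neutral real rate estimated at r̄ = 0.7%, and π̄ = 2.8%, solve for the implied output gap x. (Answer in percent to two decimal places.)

0.32 x = 12.25 − 0.7 − 2.8 − 1.92 × (7.2 − 2.8) = 0.302
x = 0.302 / 0.32 = 0.94

0.94%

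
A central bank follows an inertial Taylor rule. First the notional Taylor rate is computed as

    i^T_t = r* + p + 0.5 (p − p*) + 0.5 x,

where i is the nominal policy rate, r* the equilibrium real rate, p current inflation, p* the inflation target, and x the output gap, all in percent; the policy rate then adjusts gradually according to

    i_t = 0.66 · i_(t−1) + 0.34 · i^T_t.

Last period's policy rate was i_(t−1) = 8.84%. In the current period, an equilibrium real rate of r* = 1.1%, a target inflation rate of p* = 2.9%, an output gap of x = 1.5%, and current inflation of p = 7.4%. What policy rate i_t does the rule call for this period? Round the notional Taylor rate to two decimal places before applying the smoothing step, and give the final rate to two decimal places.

9.74%

i^T_t = 1.1 + 7.4 + 0.5 × (7.4 − 2.9) + 0.5 × 1.5
   = 1.1 + 7.4 + 2.25 + 0.75 = 11.50
i_t = 0.66 × 8.84 + 0.34 × 11.50 = 5.8344 + 3.91 = 9.74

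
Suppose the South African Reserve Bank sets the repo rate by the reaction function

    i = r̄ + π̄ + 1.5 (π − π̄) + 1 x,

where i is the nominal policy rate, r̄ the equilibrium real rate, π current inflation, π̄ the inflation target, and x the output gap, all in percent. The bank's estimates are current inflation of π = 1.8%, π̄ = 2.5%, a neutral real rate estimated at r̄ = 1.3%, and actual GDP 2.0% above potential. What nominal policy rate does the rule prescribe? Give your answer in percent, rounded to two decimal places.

Output 2.0% above potential → x = 2.0.
i = 1.3 + 2.5 + 1.5 × (1.8 − 2.5) + 1 × 2.0
   = 1.3 + 2.5 − 1.05 + 2 = 4.75

4.75%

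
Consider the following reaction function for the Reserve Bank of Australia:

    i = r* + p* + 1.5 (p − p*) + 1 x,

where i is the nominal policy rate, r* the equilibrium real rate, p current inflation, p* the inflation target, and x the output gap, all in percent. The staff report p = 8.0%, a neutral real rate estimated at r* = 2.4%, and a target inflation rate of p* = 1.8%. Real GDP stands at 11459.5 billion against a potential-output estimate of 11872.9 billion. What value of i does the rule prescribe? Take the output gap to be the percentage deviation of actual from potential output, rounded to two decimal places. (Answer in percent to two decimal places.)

Output gap = 100 × (11459.5 − 11872.9) / 11872.9 = -3.48%.
i = 2.40 + 1.80 + 1.5 × (8.00 − 1.80) + 1 × (-3.48)
   = 2.40 + 1.8 + 9.3 − 3.48 = 10.02

10.02%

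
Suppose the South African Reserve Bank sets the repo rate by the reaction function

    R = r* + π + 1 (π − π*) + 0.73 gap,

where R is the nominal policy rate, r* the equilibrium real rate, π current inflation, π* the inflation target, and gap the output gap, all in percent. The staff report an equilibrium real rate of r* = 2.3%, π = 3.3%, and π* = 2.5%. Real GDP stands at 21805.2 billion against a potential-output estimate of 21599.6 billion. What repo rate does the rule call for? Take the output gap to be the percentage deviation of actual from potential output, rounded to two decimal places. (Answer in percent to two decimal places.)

Output gap = 100 × (21805.2 − 21599.6) / 21599.6 = 0.95%.
R = 2.30 + 3.30 + 1 × (3.30 − 2.50) + 0.73 × 0.95
   = 2.30 + 3.3 + 0.8 + 0.6935 = 7.09

7.09%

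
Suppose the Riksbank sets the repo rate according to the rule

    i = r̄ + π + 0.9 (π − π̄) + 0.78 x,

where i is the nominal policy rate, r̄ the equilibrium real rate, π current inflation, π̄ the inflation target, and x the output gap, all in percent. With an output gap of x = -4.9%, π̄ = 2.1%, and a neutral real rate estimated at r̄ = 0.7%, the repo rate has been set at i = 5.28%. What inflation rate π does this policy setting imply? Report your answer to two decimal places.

Collecting π: i = r̄ + (1 + 0.9) π − 0.9 π̄ + 0.78 x
1.9 π = 5.28 − 0.7 + 0.9 × 2.1 − 0.78 × (-4.9) = 10.292
π = 10.292 / 1.9 = 5.42

5.42%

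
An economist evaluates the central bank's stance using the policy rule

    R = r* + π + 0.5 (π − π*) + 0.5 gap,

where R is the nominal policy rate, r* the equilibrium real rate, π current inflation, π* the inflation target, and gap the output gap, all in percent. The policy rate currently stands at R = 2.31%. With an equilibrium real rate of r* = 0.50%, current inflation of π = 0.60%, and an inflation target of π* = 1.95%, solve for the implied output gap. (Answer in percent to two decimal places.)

0.5 gap = 2.31 − 0.50 − 0.60 − 0.5 × (0.60 − 1.95) = 1.885
gap = 1.885 / 0.5 = 3.77

3.77%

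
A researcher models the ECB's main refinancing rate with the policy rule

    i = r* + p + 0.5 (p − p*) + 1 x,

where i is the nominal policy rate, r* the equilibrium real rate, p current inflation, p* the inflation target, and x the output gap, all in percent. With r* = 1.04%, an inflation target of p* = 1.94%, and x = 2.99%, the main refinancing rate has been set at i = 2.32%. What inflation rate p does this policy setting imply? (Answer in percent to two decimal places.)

-0.49%

Collecting p: i = r* + (1 + 0.5) p − 0.5 p* + 1 x
1.5 p = 2.32 − 1.04 + 0.5 × 1.94 − 1 × 2.99 = -0.74
p = -0.74 / 1.5 = -0.49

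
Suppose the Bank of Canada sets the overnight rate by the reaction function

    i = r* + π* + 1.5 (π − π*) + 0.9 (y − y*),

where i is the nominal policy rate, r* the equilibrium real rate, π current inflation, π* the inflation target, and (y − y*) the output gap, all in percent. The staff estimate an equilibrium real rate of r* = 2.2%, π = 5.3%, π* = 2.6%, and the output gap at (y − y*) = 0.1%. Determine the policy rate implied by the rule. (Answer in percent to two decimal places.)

8.94%

i = 2.2 + 2.6 + 1.5 × (5.3 − 2.6) + 0.9 × 0.1
   = 2.2 + 2.6 + 4.05 + 0.09 = 8.94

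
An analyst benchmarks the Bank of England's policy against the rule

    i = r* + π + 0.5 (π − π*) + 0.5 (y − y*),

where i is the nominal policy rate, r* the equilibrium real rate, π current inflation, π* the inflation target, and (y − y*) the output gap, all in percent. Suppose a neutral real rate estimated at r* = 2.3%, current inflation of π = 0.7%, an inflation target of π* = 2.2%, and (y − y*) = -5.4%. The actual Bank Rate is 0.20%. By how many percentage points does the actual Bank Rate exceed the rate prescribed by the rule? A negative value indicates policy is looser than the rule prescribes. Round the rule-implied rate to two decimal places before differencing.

0.65 pp

i = 2.3 + 0.7 + 0.5 × (0.7 − 2.2) + 0.5 × (-5.4)
   = 2.3 + 0.7 − 0.75 − 2.7 = -0.45
Deviation = 0.20 − (-0.45) = 0.65 pp.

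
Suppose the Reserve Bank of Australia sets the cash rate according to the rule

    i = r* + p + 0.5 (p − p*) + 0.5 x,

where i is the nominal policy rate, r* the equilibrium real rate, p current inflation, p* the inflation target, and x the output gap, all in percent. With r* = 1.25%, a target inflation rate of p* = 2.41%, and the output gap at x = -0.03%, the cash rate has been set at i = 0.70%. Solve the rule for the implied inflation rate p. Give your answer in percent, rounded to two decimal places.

Collecting p: i = r* + (1 + 0.5) p − 0.5 p* + 0.5 x
1.5 p = 0.70 − 1.25 + 0.5 × 2.41 − 0.5 × (-0.03) = 0.67
p = 0.67 / 1.5 = 0.45

0.45%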